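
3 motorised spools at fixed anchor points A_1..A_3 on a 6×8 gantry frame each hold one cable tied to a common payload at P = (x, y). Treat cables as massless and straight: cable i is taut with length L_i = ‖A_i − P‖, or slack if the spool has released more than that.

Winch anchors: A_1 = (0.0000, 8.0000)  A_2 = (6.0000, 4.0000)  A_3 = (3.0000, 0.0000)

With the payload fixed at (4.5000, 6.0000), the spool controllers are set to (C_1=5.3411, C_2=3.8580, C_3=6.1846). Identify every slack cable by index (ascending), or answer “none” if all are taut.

cable 1: √((-4.5000)²+(2.0000)²)=4.9244, C_1=5.3411: slack
cable 2: √((1.5000)²+(-2.0000)²)=2.5000, C_2=3.8580: slack
cable 3: √((-1.5000)²+(-6.0000)²)=6.1847, C_3=6.1846: taut

1, 2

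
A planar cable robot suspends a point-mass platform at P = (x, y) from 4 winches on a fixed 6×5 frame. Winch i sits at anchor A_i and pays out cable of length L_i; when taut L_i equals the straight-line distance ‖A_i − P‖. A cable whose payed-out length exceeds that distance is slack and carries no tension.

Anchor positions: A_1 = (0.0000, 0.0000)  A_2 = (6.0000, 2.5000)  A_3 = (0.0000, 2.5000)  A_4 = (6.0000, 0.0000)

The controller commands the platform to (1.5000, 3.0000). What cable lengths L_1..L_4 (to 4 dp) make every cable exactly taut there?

cable 1: Δx=-1.5000, Δy=-3.0000; L_1 = √(Δx²+Δy²) = 3.3541
cable 2: Δx=4.5000, Δy=-0.5000; L_2 = √(Δx²+Δy²) = 4.5277
cable 3: Δx=-1.5000, Δy=-0.5000; L_3 = √(Δx²+Δy²) = 1.5811
cable 4: Δx=4.5000, Δy=-3.0000; L_4 = √(Δx²+Δy²) = 5.4083

(3.3541, 4.5277, 1.5811, 5.4083)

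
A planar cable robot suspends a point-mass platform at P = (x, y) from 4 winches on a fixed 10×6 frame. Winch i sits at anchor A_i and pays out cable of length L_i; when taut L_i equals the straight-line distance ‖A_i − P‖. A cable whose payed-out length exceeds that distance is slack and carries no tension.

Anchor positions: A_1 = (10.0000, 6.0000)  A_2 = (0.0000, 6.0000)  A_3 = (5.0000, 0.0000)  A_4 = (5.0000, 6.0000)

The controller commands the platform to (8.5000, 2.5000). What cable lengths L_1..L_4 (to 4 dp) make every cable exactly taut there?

L_1: Δ = A_1−P = (1.5000, 3.5000) → ‖Δ‖ = √14.5000 = 3.8079
L_2: Δ = A_2−P = (-8.5000, 3.5000) → ‖Δ‖ = √84.5000 = 9.1924
L_3: Δ = A_3−P = (-3.5000, -2.5000) → ‖Δ‖ = √18.5000 = 4.3012
L_4: Δ = A_4−P = (-3.5000, 3.5000) → ‖Δ‖ = √24.5000 = 4.9497

(3.8079, 9.1924, 4.3012, 4.9497)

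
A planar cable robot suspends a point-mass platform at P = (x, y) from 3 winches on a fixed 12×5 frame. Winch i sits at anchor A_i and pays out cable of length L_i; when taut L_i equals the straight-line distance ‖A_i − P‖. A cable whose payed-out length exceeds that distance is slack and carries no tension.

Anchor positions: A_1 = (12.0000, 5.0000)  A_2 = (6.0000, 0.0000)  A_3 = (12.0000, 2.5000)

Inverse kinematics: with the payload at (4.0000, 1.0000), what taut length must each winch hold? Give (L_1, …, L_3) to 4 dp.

L_1 = √((12.0000−4.0000)² + (5.0000−1.0000)²) = 8.9443
L_2 = √((6.0000−4.0000)² + (0.0000−1.0000)²) = 2.2361
L_3 = √((12.0000−4.0000)² + (2.5000−1.0000)²) = 8.1394

(8.9443, 2.2361, 8.1394)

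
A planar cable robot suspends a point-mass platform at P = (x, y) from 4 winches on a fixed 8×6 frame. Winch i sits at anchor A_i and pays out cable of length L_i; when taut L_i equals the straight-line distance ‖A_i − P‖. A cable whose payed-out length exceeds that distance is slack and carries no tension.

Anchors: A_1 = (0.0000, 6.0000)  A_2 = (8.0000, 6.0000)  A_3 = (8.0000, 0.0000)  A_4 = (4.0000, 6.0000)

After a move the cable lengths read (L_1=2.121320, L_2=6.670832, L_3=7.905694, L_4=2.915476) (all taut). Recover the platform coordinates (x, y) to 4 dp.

(1.5000, 4.5000)

each cable: (A_i−P)·(A_i−P) = L_i²; let q_i = ‖A_i‖²−L_i²
q_1 = 0.0000+36.0000−4.5000 = 31.5000
row 1: -16.0000x + 0.0000y = -24.0000  (q_2=55.5000)
row 2: -16.0000x + 12.0000y = 30.0000  (q_3=1.5000)
row 3: -8.0000x + 0.0000y = -12.0000  (q_4=43.5000)
Cramer on rows 1–2 → x = 1.5000, y = 4.5000
check cable 4: ‖A_4−P‖² = 8.5000 ≈ L_4² = 8.5000 ✓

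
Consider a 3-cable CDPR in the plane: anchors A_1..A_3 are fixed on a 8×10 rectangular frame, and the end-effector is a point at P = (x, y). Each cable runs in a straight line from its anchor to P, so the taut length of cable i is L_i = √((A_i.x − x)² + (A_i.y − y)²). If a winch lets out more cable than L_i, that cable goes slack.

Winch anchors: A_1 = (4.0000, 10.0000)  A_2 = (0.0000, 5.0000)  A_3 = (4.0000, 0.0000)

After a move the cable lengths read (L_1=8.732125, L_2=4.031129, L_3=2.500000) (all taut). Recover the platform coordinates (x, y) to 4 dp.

(2.0000, 1.5000)

each cable: (A_i−P)·(A_i−P) = L_i²; let k_i = ‖A_i‖²−L_i²
k_1 = 16.0000+100.0000−76.2500 = 39.7500
row 1: 8.0000x + 10.0000y = 31.0000  (k_2=8.7500)
row 2: 0.0000x + 20.0000y = 30.0000  (k_3=9.7500)
Cramer on rows 1–2 → x = 2.0000, y = 1.5000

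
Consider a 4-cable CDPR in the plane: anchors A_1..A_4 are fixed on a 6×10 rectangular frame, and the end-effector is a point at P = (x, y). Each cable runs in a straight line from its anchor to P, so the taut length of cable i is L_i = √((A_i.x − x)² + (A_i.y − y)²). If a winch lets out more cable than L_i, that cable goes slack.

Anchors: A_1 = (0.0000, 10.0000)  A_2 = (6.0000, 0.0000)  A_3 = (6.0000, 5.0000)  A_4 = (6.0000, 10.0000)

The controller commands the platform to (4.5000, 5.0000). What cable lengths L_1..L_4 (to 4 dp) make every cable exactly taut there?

cable 1: Δx=-4.5000, Δy=5.0000; L_1 = √(Δx²+Δy²) = 6.7268
cable 2: Δx=1.5000, Δy=-5.0000; L_2 = √(Δx²+Δy²) = 5.2202
cable 3: Δx=1.5000, Δy=0.0000; L_3 = √(Δx²+Δy²) = 1.5000
cable 4: Δx=1.5000, Δy=5.0000; L_4 = √(Δx²+Δy²) = 5.2202

(6.7268, 5.2202, 1.5000, 5.2202)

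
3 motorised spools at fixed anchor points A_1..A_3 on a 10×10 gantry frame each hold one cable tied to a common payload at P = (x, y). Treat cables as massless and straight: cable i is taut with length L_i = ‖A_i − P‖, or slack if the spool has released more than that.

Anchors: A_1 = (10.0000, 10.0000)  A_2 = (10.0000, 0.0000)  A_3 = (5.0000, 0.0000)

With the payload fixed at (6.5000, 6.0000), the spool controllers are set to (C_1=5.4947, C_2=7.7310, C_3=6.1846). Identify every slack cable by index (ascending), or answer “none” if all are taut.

cable 1: L_1 = ‖A_1−P‖ = 5.3151;  C_1 = 5.4947 → slack
cable 2: L_2 = ‖A_2−P‖ = 6.9462;  C_2 = 7.7310 → slack
cable 3: L_3 = ‖A_3−P‖ = 6.1847;  C_3 = 6.1846 → taut

1, 2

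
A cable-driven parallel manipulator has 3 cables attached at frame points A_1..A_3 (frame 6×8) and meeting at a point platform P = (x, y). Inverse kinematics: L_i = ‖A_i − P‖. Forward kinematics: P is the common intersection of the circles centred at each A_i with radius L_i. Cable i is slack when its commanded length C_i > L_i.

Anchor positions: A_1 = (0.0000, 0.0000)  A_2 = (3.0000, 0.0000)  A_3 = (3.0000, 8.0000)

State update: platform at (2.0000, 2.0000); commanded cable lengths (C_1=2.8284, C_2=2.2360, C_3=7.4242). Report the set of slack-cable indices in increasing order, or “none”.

cable 1: √((-2.0000)²+(-2.0000)²)=2.8284, C_1=2.8284: taut
cable 2: √((1.0000)²+(-2.0000)²)=2.2361, C_2=2.2360: taut
cable 3: √((1.0000)²+(6.0000)²)=6.0828, C_3=7.4242: slack

3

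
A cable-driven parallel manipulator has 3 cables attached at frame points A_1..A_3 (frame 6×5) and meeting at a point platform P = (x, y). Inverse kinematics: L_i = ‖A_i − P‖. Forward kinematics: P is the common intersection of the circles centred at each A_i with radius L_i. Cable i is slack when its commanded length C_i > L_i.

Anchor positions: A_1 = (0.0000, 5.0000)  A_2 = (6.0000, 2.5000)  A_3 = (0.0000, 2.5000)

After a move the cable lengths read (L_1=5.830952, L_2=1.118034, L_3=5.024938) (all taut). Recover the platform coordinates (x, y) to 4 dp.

(5.0000, 2.0000)

circle eqns → linear via eq_j − eq_1; set k_j = A_j·A_j − L_j²
k_1 = 0.0000+25.0000−34.0000 = -9.0000
-12.0000·x + 5.0000·y = k_1−k_2 = -50.0000
0.0000·x + 5.0000·y = k_1−k_3 = 10.0000
solve first two rows → x=5.0000, y=2.0000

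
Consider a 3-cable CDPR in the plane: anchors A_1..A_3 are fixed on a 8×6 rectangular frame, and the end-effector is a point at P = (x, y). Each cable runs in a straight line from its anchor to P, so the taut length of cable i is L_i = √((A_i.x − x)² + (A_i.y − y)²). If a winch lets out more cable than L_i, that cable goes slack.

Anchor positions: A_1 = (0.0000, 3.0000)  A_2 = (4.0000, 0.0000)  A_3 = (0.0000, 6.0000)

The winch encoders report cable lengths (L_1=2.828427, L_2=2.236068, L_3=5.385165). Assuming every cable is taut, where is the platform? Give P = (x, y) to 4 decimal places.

circle eqns → linear via eq_j − eq_1; set c_j = A_j·A_j − L_j²
c_1 = 0.0000+9.0000−8.0000 = 1.0000
-8.0000·x + 6.0000·y = c_1−c_2 = -10.0000
0.0000·x − 6.0000·y = c_1−c_3 = -6.0000
solve first two rows → x=2.0000, y=1.0000

(2.0000, 1.0000)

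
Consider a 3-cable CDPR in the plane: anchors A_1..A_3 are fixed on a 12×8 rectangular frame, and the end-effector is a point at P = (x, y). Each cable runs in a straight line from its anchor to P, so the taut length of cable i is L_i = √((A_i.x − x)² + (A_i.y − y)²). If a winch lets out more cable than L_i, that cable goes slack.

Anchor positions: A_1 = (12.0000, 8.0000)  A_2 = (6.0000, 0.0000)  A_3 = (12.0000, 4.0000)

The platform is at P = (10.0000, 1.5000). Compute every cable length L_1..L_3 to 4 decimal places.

cable 1: Δx=2.0000, Δy=6.5000; L_1 = √(Δx²+Δy²) = 6.8007
cable 2: Δx=-4.0000, Δy=-1.5000; L_2 = √(Δx²+Δy²) = 4.2720
cable 3: Δx=2.0000, Δy=2.5000; L_3 = √(Δx²+Δy²) = 3.2016

(6.8007, 4.2720, 3.2016)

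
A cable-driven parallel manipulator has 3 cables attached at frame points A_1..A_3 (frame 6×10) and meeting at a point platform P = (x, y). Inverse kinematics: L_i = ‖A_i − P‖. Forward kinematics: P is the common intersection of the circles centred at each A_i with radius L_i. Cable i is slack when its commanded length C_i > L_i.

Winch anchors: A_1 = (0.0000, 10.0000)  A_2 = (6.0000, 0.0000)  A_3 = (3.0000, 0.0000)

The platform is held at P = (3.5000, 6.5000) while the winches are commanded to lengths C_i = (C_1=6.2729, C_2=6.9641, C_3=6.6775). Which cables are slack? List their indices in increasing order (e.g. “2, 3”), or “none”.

1, 3

cable 1: L_1 = ‖A_1−P‖ = 4.9497;  C_1 = 6.2729 → slack
cable 2: L_2 = ‖A_2−P‖ = 6.9642;  C_2 = 6.9641 → taut
cable 3: L_3 = ‖A_3−P‖ = 6.5192;  C_3 = 6.6775 → slack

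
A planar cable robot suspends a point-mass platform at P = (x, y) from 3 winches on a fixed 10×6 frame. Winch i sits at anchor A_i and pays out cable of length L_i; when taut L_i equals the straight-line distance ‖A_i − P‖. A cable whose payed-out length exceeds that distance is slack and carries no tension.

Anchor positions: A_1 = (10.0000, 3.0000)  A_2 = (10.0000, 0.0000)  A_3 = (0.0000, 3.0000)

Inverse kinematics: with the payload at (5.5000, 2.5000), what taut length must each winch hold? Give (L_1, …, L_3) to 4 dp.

(4.5277, 5.1478, 5.5227)

L_1: Δ = A_1−P = (4.5000, 0.5000) → ‖Δ‖ = √20.5000 = 4.5277
L_2: Δ = A_2−P = (4.5000, -2.5000) → ‖Δ‖ = √26.5000 = 5.1478
L_3: Δ = A_3−P = (-5.5000, 0.5000) → ‖Δ‖ = √30.5000 = 5.5227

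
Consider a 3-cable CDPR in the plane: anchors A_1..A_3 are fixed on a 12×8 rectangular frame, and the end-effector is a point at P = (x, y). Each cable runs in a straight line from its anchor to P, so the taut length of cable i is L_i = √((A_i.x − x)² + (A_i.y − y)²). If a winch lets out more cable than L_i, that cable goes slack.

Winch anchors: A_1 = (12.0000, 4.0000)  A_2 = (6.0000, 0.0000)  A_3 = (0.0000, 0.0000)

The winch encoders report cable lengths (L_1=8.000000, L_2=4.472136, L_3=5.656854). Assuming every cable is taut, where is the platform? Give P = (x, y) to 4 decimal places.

(4.0000, 4.0000)

circle eqns → linear via eq_j − eq_1; set c_j = A_j·A_j − L_j²
c_1 = 144.0000+16.0000−64.0000 = 96.0000
12.0000·x + 8.0000·y = c_1−c_2 = 80.0000
24.0000·x + 8.0000·y = c_1−c_3 = 128.0000
solve first two rows → x=4.0000, y=4.0000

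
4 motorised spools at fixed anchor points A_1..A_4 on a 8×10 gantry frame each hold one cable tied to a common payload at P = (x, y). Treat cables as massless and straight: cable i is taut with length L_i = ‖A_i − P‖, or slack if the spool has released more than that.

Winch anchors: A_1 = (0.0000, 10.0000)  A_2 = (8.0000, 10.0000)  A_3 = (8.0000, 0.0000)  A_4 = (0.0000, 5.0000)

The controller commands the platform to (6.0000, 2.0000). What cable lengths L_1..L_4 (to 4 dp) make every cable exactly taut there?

(10.0000, 8.2462, 2.8284, 6.7082)

L_1: Δ = A_1−P = (-6.0000, 8.0000) → ‖Δ‖ = √100.0000 = 10.0000
L_2: Δ = A_2−P = (2.0000, 8.0000) → ‖Δ‖ = √68.0000 = 8.2462
L_3: Δ = A_3−P = (2.0000, -2.0000) → ‖Δ‖ = √8.0000 = 2.8284
L_4: Δ = A_4−P = (-6.0000, 3.0000) → ‖Δ‖ = √45.0000 = 6.7082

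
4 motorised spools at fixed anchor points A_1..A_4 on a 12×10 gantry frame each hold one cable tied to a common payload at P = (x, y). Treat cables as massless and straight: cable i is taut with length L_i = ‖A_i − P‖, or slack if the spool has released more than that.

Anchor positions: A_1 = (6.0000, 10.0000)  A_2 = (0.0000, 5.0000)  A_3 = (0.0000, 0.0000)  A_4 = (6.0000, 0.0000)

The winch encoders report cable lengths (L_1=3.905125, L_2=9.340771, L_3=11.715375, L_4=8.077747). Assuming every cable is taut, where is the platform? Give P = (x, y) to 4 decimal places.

circle eqns → linear via eq_j − eq_1; set c_j = A_j·A_j − L_j²
c_1 = 36.0000+100.0000−15.2500 = 120.7500
12.0000·x + 10.0000·y = c_1−c_2 = 183.0000
12.0000·x + 20.0000·y = c_1−c_3 = 258.0000
0.0000·x + 20.0000·y = c_1−c_4 = 150.0000
solve first two rows → x=9.0000, y=7.5000
check cable 4: ‖A_4−P‖² = 65.2500 ≈ L_4² = 65.2500 ✓

(9.0000, 7.5000)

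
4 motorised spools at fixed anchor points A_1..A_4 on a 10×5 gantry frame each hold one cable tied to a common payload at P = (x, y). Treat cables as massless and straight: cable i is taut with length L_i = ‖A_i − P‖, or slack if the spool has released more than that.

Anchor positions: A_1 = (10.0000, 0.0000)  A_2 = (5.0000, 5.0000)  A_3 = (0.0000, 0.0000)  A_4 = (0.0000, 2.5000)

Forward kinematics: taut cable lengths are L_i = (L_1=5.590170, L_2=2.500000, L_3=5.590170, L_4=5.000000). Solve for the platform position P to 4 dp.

(5.0000, 2.5000)

expand ‖A_i−P‖²=L_i² and subtract eq 1 (k_i ≔ ‖A_i‖²−L_i²)
k_1 = 100.0000+0.0000−31.2500 = 68.7500
eq1−eq2 → [10.0000  -10.0000]·P = 25.0000
eq1−eq3 → [20.0000  0.0000]·P = 100.0000
eq1−eq4 → [20.0000  -5.0000]·P = 87.5000
2×2 solve → P = (5.0000, 2.5000)
check cable 4: ‖A_4−P‖² = 25.0000 ≈ L_4² = 25.0000 ✓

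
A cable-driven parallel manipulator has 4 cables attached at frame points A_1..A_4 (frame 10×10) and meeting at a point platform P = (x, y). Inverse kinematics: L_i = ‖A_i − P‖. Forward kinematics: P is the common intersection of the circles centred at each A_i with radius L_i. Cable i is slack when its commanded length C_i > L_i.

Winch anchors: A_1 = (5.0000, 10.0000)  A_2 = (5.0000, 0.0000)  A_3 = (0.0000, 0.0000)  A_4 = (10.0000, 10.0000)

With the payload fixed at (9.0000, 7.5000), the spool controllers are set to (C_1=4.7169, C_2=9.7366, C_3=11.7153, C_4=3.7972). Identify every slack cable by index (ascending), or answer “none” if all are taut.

cable 1: L_1 = ‖A_1−P‖ = 4.7170;  C_1 = 4.7169 → taut
cable 2: L_2 = ‖A_2−P‖ = 8.5000;  C_2 = 9.7366 → slack
cable 3: L_3 = ‖A_3−P‖ = 11.7154;  C_3 = 11.7153 → taut
cable 4: L_4 = ‖A_4−P‖ = 2.6926;  C_4 = 3.7972 → slack

2, 4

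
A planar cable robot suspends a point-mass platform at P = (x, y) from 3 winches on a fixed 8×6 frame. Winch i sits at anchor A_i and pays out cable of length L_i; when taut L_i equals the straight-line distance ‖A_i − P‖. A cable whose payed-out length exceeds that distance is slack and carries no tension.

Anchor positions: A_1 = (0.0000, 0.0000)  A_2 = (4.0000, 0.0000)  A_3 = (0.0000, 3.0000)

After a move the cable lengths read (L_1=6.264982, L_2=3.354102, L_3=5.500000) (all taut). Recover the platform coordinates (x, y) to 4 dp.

(5.5000, 3.0000)

circle eqns → linear via eq_j − eq_1; set c_j = A_j·A_j − L_j²
c_1 = 0.0000+0.0000−39.2500 = -39.2500
-8.0000·x + 0.0000·y = c_1−c_2 = -44.0000
0.0000·x − 6.0000·y = c_1−c_3 = -18.0000
solve first two rows → x=5.5000, y=3.0000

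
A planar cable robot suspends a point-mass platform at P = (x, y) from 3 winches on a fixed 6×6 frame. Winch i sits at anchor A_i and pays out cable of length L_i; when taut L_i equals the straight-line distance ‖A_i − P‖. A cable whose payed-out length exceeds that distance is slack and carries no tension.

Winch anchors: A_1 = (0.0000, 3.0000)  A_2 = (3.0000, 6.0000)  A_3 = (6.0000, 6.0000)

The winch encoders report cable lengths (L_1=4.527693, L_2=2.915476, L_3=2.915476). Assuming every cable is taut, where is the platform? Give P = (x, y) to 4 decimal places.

circle eqns → linear via eq_j − eq_1; set c_j = A_j·A_j − L_j²
c_1 = 0.0000+9.0000−20.5000 = -11.5000
-6.0000·x − 6.0000·y = c_1−c_2 = -48.0000
-12.0000·x − 6.0000·y = c_1−c_3 = -75.0000
solve first two rows → x=4.5000, y=3.5000

(4.5000, 3.5000)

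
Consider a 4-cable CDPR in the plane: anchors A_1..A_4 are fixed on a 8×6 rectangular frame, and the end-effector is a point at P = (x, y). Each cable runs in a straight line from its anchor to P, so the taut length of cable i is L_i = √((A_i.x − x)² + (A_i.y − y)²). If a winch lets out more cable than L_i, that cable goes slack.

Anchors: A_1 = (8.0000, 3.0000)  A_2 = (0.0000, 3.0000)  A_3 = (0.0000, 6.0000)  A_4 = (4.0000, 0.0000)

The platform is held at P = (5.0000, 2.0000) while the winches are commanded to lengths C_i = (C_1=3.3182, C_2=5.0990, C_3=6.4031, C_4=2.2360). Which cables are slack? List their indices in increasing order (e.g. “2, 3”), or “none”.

1

i=1: geometric 3.1623 vs commanded 3.3182 ⇒ slack
i=2: geometric 5.0990 vs commanded 5.0990 ⇒ taut
i=3: geometric 6.4031 vs commanded 6.4031 ⇒ taut
i=4: geometric 2.2361 vs commanded 2.2360 ⇒ taut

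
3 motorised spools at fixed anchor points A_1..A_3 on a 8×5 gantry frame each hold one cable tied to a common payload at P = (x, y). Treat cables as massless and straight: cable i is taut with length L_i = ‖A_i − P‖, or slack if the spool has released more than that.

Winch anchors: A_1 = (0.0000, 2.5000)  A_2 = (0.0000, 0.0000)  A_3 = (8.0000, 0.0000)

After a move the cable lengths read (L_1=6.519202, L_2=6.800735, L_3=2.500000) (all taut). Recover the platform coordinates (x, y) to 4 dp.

expand ‖A_i−P‖²=L_i² and subtract eq 1 (q_i ≔ ‖A_i‖²−L_i²)
q_1 = 0.0000+6.2500−42.5000 = -36.2500
eq1−eq2 → [0.0000  5.0000]·P = 10.0000
eq1−eq3 → [-16.0000  5.0000]·P = -94.0000
2×2 solve → P = (6.5000, 2.0000)

(6.5000, 2.0000)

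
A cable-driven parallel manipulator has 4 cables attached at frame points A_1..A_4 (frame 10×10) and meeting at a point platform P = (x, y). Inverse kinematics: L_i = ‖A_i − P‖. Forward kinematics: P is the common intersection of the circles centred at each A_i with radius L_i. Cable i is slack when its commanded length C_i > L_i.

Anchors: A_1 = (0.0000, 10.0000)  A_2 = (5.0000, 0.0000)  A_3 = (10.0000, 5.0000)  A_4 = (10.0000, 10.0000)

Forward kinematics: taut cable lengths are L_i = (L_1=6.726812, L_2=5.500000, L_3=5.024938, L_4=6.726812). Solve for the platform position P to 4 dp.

(5.0000, 5.5000)

circle eqns → linear via eq_j − eq_1; set c_j = A_j·A_j − L_j²
c_1 = 0.0000+100.0000−45.2500 = 54.7500
-10.0000·x + 20.0000·y = c_1−c_2 = 60.0000
-20.0000·x + 10.0000·y = c_1−c_3 = -45.0000
-20.0000·x + 0.0000·y = c_1−c_4 = -100.0000
solve first two rows → x=5.0000, y=5.5000
check cable 4: ‖A_4−P‖² = 45.2500 ≈ L_4² = 45.2500 ✓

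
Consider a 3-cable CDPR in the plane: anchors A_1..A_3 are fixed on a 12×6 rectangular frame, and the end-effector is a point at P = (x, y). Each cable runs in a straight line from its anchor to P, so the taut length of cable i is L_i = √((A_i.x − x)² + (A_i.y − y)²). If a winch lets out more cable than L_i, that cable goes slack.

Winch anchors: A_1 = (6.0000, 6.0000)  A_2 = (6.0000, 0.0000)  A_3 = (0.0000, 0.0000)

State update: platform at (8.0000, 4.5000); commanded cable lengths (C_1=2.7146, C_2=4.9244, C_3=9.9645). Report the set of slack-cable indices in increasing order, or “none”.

cable 1: L_1 = ‖A_1−P‖ = 2.5000;  C_1 = 2.7146 → slack
cable 2: L_2 = ‖A_2−P‖ = 4.9244;  C_2 = 4.9244 → taut
cable 3: L_3 = ‖A_3−P‖ = 9.1788;  C_3 = 9.9645 → slack

1, 3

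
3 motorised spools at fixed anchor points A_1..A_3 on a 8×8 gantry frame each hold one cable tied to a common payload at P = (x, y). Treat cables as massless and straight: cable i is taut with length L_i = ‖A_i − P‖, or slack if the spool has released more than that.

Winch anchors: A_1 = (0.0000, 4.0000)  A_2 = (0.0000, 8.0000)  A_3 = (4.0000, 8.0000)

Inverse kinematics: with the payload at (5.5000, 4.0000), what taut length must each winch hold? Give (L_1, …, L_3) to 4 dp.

(5.5000, 6.8007, 4.2720)

L_1: Δ = A_1−P = (-5.5000, 0.0000) → ‖Δ‖ = √30.2500 = 5.5000
L_2: Δ = A_2−P = (-5.5000, 4.0000) → ‖Δ‖ = √46.2500 = 6.8007
L_3: Δ = A_3−P = (-1.5000, 4.0000) → ‖Δ‖ = √18.2500 = 4.2720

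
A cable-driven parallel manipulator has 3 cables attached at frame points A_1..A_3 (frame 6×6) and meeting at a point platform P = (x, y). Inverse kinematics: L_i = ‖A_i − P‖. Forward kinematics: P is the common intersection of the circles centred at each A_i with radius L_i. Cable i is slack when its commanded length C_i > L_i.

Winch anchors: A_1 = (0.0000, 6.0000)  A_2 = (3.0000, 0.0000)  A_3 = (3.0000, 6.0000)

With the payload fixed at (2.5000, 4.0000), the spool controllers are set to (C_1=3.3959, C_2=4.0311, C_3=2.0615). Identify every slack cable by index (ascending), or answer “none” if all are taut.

1

i=1: geometric 3.2016 vs commanded 3.3959 ⇒ slack
i=2: geometric 4.0311 vs commanded 4.0311 ⇒ taut
i=3: geometric 2.0616 vs commanded 2.0615 ⇒ taut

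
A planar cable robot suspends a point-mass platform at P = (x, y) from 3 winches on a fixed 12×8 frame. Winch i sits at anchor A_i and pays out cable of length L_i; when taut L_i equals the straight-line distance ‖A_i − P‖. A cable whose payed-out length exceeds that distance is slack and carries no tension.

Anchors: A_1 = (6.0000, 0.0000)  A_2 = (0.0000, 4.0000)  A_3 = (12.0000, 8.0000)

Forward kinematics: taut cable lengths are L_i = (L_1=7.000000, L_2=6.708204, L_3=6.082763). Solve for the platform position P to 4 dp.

(6.0000, 7.0000)

each cable: (A_i−P)·(A_i−P) = L_i²; let q_i = ‖A_i‖²−L_i²
q_1 = 36.0000+0.0000−49.0000 = -13.0000
row 1: 12.0000x − 8.0000y = 16.0000  (q_2=-29.0000)
row 2: -12.0000x − 16.0000y = -184.0000  (q_3=171.0000)
Cramer on rows 1–2 → x = 6.0000, y = 7.0000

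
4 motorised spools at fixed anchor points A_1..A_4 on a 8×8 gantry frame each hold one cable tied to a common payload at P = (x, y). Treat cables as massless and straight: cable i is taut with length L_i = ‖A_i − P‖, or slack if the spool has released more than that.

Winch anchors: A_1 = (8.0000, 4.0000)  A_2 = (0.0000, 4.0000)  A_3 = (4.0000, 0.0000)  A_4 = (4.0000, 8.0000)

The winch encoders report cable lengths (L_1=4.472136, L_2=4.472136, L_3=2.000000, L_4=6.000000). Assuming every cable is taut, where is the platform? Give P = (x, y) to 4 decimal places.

(4.0000, 2.0000)

circle eqns → linear via eq_j − eq_1; set k_j = A_j·A_j − L_j²
k_1 = 64.0000+16.0000−20.0000 = 60.0000
16.0000·x + 0.0000·y = k_1−k_2 = 64.0000
8.0000·x + 8.0000·y = k_1−k_3 = 48.0000
8.0000·x − 8.0000·y = k_1−k_4 = 16.0000
solve first two rows → x=4.0000, y=2.0000
check cable 4: ‖A_4−P‖² = 36.0000 ≈ L_4² = 36.0000 ✓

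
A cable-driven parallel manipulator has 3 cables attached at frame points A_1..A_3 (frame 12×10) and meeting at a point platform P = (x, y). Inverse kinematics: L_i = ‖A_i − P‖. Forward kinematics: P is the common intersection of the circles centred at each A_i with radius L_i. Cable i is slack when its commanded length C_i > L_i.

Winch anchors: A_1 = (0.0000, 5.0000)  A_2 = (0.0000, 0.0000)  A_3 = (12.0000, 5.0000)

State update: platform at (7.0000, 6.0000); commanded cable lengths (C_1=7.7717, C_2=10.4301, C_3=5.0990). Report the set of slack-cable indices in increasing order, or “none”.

i=1: geometric 7.0711 vs commanded 7.7717 ⇒ slack
i=2: geometric 9.2195 vs commanded 10.4301 ⇒ slack
i=3: geometric 5.0990 vs commanded 5.0990 ⇒ taut

1, 2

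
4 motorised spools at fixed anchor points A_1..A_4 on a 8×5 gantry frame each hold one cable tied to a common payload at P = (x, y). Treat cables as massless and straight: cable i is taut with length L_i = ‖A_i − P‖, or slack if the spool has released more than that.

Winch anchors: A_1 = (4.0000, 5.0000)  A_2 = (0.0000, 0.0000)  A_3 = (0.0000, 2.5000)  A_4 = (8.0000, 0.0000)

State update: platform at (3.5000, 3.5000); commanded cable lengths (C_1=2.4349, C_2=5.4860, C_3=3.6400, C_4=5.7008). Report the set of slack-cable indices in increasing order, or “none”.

1, 2

cable 1: √((0.5000)²+(1.5000)²)=1.5811, C_1=2.4349: slack
cable 2: √((-3.5000)²+(-3.5000)²)=4.9497, C_2=5.4860: slack
cable 3: √((-3.5000)²+(-1.0000)²)=3.6401, C_3=3.6400: taut
cable 4: √((4.5000)²+(-3.5000)²)=5.7009, C_4=5.7008: taut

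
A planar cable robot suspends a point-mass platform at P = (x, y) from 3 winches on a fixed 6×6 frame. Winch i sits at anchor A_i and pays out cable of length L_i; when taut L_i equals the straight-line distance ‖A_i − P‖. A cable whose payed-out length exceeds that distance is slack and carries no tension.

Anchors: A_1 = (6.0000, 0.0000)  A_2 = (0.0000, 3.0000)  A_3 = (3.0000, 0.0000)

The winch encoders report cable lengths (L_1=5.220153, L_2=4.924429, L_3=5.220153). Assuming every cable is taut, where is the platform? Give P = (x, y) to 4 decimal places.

(4.5000, 5.0000)

each cable: (A_i−P)·(A_i−P) = L_i²; let c_i = ‖A_i‖²−L_i²
c_1 = 36.0000+0.0000−27.2500 = 8.7500
row 1: 12.0000x − 6.0000y = 24.0000  (c_2=-15.2500)
row 2: 6.0000x + 0.0000y = 27.0000  (c_3=-18.2500)
Cramer on rows 1–2 → x = 4.5000, y = 5.0000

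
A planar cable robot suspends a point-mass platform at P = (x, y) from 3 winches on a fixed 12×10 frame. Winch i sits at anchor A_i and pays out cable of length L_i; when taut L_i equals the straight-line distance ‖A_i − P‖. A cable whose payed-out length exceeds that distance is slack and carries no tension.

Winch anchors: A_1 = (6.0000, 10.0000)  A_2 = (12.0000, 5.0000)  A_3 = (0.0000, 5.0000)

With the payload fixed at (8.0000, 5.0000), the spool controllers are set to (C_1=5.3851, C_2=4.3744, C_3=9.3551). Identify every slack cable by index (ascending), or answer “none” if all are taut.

2, 3

cable 1: L_1 = ‖A_1−P‖ = 5.3852;  C_1 = 5.3851 → taut
cable 2: L_2 = ‖A_2−P‖ = 4.0000;  C_2 = 4.3744 → slack
cable 3: L_3 = ‖A_3−P‖ = 8.0000;  C_3 = 9.3551 → slack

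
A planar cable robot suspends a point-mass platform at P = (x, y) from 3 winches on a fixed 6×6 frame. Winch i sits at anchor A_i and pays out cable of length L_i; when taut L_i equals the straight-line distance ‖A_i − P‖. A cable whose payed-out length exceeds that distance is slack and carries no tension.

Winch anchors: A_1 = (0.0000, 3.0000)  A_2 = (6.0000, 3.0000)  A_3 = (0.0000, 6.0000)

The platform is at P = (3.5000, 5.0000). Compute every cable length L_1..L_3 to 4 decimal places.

(4.0311, 3.2016, 3.6401)

cable 1: Δx=-3.5000, Δy=-2.0000; L_1 = √(Δx²+Δy²) = 4.0311
cable 2: Δx=2.5000, Δy=-2.0000; L_2 = √(Δx²+Δy²) = 3.2016
cable 3: Δx=-3.5000, Δy=1.0000; L_3 = √(Δx²+Δy²) = 3.6401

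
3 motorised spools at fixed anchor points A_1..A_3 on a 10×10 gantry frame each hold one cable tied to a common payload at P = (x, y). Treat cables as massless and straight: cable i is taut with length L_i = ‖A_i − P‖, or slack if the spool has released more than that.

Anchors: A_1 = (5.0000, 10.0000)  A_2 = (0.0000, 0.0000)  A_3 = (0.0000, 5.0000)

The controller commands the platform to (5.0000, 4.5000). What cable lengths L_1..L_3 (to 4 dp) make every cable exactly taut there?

(5.5000, 6.7268, 5.0249)

L_1 = √((5.0000−5.0000)² + (10.0000−4.5000)²) = 5.5000
L_2 = √((0.0000−5.0000)² + (0.0000−4.5000)²) = 6.7268
L_3 = √((0.0000−5.0000)² + (5.0000−4.5000)²) = 5.0249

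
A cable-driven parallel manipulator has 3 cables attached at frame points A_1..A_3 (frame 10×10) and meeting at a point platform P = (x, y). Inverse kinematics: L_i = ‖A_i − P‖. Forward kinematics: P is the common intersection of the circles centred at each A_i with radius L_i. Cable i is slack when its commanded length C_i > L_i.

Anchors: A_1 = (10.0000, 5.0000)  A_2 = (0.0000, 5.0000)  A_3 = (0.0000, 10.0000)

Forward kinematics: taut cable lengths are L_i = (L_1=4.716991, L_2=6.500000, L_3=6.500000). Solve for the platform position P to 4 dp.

(6.0000, 7.5000)

each cable: (A_i−P)·(A_i−P) = L_i²; let k_i = ‖A_i‖²−L_i²
k_1 = 100.0000+25.0000−22.2500 = 102.7500
row 1: 20.0000x + 0.0000y = 120.0000  (k_2=-17.2500)
row 2: 20.0000x − 10.0000y = 45.0000  (k_3=57.7500)
Cramer on rows 1–2 → x = 6.0000, y = 7.5000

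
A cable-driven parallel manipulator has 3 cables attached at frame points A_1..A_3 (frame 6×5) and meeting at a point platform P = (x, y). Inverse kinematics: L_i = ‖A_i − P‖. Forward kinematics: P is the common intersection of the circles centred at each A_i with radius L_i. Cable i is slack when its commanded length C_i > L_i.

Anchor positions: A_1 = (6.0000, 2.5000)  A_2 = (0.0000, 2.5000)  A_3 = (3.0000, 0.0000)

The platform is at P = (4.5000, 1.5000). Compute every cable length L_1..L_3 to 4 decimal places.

L_1 = √((6.0000−4.5000)² + (2.5000−1.5000)²) = 1.8028
L_2 = √((0.0000−4.5000)² + (2.5000−1.5000)²) = 4.6098
L_3 = √((3.0000−4.5000)² + (0.0000−1.5000)²) = 2.1213

(1.8028, 4.6098, 2.1213)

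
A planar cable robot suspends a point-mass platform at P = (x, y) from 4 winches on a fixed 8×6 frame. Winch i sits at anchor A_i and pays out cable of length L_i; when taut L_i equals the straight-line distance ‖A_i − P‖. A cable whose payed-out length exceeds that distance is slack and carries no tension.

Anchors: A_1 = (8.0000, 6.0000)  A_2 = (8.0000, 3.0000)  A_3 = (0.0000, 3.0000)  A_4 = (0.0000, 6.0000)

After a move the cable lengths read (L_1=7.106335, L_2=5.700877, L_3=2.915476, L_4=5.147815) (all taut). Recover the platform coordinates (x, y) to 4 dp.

each cable: (A_i−P)·(A_i−P) = L_i²; let k_i = ‖A_i‖²−L_i²
k_1 = 64.0000+36.0000−50.5000 = 49.5000
row 1: 0.0000x + 6.0000y = 9.0000  (k_2=40.5000)
row 2: 16.0000x + 6.0000y = 49.0000  (k_3=0.5000)
row 3: 16.0000x + 0.0000y = 40.0000  (k_4=9.5000)
Cramer on rows 1–2 → x = 2.5000, y = 1.5000
check cable 4: ‖A_4−P‖² = 26.5000 ≈ L_4² = 26.5000 ✓

(2.5000, 1.5000)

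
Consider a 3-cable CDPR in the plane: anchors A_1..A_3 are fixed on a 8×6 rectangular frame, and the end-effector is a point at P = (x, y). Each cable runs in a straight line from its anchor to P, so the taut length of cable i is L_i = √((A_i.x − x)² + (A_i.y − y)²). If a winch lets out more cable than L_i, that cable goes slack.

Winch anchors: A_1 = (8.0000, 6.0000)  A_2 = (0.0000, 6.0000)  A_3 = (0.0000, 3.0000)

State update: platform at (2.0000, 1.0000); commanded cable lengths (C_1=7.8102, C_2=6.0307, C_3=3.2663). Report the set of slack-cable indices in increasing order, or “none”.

2, 3

cable 1: √((6.0000)²+(5.0000)²)=7.8102, C_1=7.8102: taut
cable 2: √((-2.0000)²+(5.0000)²)=5.3852, C_2=6.0307: slack
cable 3: √((-2.0000)²+(2.0000)²)=2.8284, C_3=3.2663: slack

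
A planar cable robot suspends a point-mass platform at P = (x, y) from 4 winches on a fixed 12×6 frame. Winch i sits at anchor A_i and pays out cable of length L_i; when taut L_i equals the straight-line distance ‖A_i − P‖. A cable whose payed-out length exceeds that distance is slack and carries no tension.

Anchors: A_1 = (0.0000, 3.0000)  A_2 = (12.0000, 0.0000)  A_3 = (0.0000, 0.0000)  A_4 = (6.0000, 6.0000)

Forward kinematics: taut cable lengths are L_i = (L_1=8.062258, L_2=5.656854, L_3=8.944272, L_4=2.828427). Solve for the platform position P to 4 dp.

expand ‖A_i−P‖²=L_i² and subtract eq 1 (q_i ≔ ‖A_i‖²−L_i²)
q_1 = 0.0000+9.0000−65.0000 = -56.0000
eq1−eq2 → [-24.0000  6.0000]·P = -168.0000
eq1−eq3 → [0.0000  6.0000]·P = 24.0000
eq1−eq4 → [-12.0000  -6.0000]·P = -120.0000
2×2 solve → P = (8.0000, 4.0000)
check cable 4: ‖A_4−P‖² = 8.0000 ≈ L_4² = 8.0000 ✓

(8.0000, 4.0000)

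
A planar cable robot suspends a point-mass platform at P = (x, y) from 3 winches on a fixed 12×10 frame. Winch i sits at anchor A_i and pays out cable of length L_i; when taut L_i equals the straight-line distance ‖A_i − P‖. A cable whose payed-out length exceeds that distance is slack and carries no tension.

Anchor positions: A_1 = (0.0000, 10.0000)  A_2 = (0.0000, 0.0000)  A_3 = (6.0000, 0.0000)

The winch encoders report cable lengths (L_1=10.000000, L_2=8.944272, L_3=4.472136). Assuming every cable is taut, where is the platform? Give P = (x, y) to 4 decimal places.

each cable: (A_i−P)·(A_i−P) = L_i²; let k_i = ‖A_i‖²−L_i²
k_1 = 0.0000+100.0000−100.0000 = 0.0000
row 1: 0.0000x + 20.0000y = 80.0000  (k_2=-80.0000)
row 2: -12.0000x + 20.0000y = -16.0000  (k_3=16.0000)
Cramer on rows 1–2 → x = 8.0000, y = 4.0000

(8.0000, 4.0000)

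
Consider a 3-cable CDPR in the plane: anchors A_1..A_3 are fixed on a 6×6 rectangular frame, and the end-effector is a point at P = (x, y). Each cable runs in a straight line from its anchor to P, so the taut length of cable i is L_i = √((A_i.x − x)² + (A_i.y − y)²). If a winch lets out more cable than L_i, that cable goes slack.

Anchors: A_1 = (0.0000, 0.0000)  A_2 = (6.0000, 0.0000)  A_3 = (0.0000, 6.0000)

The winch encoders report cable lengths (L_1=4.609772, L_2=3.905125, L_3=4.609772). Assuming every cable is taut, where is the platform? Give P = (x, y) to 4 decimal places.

circle eqns → linear via eq_j − eq_1; set k_j = A_j·A_j − L_j²
k_1 = 0.0000+0.0000−21.2500 = -21.2500
-12.0000·x + 0.0000·y = k_1−k_2 = -42.0000
0.0000·x − 12.0000·y = k_1−k_3 = -36.0000
solve first two rows → x=3.5000, y=3.0000

(3.5000, 3.0000)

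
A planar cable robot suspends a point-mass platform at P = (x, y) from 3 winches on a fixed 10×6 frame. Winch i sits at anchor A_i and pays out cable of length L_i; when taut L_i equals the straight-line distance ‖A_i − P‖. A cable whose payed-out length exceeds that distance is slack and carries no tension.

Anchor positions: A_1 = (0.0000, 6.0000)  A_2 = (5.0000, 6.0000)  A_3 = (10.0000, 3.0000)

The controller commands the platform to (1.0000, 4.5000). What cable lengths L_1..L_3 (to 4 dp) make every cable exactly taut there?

cable 1: Δx=-1.0000, Δy=1.5000; L_1 = √(Δx²+Δy²) = 1.8028
cable 2: Δx=4.0000, Δy=1.5000; L_2 = √(Δx²+Δy²) = 4.2720
cable 3: Δx=9.0000, Δy=-1.5000; L_3 = √(Δx²+Δy²) = 9.1241

(1.8028, 4.2720, 9.1241)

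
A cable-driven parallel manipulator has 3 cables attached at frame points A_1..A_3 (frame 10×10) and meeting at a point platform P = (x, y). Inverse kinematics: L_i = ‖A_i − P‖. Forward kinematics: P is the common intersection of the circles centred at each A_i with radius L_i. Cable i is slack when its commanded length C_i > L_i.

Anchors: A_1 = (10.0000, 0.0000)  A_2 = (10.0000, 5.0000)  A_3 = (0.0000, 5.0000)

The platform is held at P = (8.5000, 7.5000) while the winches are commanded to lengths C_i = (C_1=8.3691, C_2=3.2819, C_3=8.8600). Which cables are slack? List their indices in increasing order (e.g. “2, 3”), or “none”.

cable 1: L_1 = ‖A_1−P‖ = 7.6485;  C_1 = 8.3691 → slack
cable 2: L_2 = ‖A_2−P‖ = 2.9155;  C_2 = 3.2819 → slack
cable 3: L_3 = ‖A_3−P‖ = 8.8600;  C_3 = 8.8600 → taut

1, 2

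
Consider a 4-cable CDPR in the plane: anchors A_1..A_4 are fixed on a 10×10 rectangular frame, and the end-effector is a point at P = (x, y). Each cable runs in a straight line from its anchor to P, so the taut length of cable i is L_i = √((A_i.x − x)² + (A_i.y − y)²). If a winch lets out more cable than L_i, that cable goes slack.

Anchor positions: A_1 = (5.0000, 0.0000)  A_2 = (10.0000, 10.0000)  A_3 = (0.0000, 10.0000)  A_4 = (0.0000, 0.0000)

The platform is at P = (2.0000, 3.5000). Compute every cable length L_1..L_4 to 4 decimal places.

L_1: Δ = A_1−P = (3.0000, -3.5000) → ‖Δ‖ = √21.2500 = 4.6098
L_2: Δ = A_2−P = (8.0000, 6.5000) → ‖Δ‖ = √106.2500 = 10.3078
L_3: Δ = A_3−P = (-2.0000, 6.5000) → ‖Δ‖ = √46.2500 = 6.8007
L_4: Δ = A_4−P = (-2.0000, -3.5000) → ‖Δ‖ = √16.2500 = 4.0311

(4.6098, 10.3078, 6.8007, 4.0311)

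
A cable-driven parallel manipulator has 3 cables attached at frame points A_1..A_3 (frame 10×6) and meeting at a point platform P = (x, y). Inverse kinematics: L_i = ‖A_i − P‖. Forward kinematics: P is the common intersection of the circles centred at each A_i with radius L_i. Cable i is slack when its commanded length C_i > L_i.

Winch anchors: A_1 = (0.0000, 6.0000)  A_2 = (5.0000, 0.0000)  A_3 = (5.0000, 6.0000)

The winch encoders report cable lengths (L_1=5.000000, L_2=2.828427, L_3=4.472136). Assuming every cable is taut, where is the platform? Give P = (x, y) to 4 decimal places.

(3.0000, 2.0000)

expand ‖A_i−P‖²=L_i² and subtract eq 1 (k_i ≔ ‖A_i‖²−L_i²)
k_1 = 0.0000+36.0000−25.0000 = 11.0000
eq1−eq2 → [-10.0000  12.0000]·P = -6.0000
eq1−eq3 → [-10.0000  0.0000]·P = -30.0000
2×2 solve → P = (3.0000, 2.0000)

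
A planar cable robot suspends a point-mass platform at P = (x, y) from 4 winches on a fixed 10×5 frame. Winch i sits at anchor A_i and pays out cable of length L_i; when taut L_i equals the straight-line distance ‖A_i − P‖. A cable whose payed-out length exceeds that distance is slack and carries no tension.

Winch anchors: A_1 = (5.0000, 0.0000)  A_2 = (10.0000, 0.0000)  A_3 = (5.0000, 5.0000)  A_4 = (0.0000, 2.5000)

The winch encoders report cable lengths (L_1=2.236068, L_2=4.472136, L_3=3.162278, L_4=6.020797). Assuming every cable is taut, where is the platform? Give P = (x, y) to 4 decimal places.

each cable: (A_i−P)·(A_i−P) = L_i²; let k_i = ‖A_i‖²−L_i²
k_1 = 25.0000+0.0000−5.0000 = 20.0000
row 1: -10.0000x + 0.0000y = -60.0000  (k_2=80.0000)
row 2: 0.0000x − 10.0000y = -20.0000  (k_3=40.0000)
row 3: 10.0000x − 5.0000y = 50.0000  (k_4=-30.0000)
Cramer on rows 1–2 → x = 6.0000, y = 2.0000
check cable 4: ‖A_4−P‖² = 36.2500 ≈ L_4² = 36.2500 ✓

(6.0000, 2.0000)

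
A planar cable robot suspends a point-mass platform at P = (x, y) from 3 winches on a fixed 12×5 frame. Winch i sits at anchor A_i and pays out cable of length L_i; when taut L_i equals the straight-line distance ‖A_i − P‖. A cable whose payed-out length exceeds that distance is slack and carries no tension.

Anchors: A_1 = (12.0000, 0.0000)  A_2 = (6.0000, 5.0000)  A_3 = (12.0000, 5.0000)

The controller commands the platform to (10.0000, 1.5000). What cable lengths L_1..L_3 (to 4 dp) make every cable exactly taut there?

cable 1: Δx=2.0000, Δy=-1.5000; L_1 = √(Δx²+Δy²) = 2.5000
cable 2: Δx=-4.0000, Δy=3.5000; L_2 = √(Δx²+Δy²) = 5.3151
cable 3: Δx=2.0000, Δy=3.5000; L_3 = √(Δx²+Δy²) = 4.0311

(2.5000, 5.3151, 4.0311)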